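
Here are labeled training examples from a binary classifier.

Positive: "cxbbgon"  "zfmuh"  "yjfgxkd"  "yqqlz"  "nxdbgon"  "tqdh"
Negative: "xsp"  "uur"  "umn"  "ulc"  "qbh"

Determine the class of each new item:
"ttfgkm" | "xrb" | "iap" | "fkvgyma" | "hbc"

Positive, Negative, Negative, Positive, Negative

'Positive' ⟺ length ≥ 4.
"ttfgkm" → length 6 → Positive.
"xrb" → length 3 → Negative.
"iap" → length 3 → Negative.
"fkvgyma" → length 7 → Positive.
"hbc" → length 3 → Negative.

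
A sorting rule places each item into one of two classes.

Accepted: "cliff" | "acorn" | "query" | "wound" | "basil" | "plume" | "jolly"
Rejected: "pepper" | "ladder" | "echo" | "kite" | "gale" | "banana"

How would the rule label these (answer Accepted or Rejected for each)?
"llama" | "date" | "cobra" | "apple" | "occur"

All 'Accepted' examples share one property — odd length — and every 'Rejected' example lacks it.
"llama": Accepted (length 5). "date": Rejected (length 4). "cobra": Accepted (length 5). "apple": Accepted (length 5). "occur": Accepted (length 5).

Accepted, Rejected, Accepted, Accepted, Accepted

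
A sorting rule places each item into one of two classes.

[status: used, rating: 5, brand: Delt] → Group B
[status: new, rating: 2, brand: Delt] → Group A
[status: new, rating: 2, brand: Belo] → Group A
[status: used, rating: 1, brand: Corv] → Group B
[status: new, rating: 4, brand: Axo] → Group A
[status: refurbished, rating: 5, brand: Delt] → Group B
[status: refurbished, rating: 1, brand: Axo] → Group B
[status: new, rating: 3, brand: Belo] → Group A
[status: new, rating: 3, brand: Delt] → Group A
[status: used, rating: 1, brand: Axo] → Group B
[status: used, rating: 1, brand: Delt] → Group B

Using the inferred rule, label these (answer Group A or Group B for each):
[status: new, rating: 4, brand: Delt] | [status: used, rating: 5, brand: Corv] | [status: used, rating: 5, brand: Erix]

Group A, Group B, Group B

The simplest hypothesis consistent with all the labels is: status is new.
[status: new, rating: 4, brand: Delt]: Group A (status is new). [status: used, rating: 5, brand: Corv]: Group B (status is used). [status: used, rating: 5, brand: Erix]: Group B (status is used).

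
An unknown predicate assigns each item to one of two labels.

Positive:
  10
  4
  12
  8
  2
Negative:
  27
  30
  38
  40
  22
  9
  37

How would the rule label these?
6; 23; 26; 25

The rule appears to be: even AND at most 12.
6 — 6 is even, 6 ≤ 12, hence Positive.
23 — 23 is odd, 23 > 12, hence Negative.
26 — 26 is even, 26 > 12, hence Negative.
25 — 25 is odd, 25 > 12, hence Negative.

Positive, Negative, Negative, Negative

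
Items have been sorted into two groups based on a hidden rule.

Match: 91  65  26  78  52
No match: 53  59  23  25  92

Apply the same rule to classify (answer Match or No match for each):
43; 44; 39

No match, No match, Match

All 'Match' examples share one property — multiple of 13 — and every 'No match' example lacks it.
43: 43 = 13·3 + 4, does not pass → No match. 44: 44 = 13·3 + 5, does not pass → No match. 39: 39 = 13·3, meets the rule → Match.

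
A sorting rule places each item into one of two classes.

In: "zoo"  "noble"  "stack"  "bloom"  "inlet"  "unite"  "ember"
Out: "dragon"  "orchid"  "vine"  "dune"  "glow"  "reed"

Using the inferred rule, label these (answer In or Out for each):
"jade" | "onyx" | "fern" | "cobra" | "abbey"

The pattern is that an item is 'In' exactly when: odd length.
"jade": length 4 — doesn't qualify, so Out.
"onyx": length 4 — doesn't qualify, so Out.
"fern": length 4 — doesn't qualify, so Out.
"cobra": length 5 — satisfies this, so In.
"abbey": length 5 — satisfies this, so In.

Out, Out, Out, In, In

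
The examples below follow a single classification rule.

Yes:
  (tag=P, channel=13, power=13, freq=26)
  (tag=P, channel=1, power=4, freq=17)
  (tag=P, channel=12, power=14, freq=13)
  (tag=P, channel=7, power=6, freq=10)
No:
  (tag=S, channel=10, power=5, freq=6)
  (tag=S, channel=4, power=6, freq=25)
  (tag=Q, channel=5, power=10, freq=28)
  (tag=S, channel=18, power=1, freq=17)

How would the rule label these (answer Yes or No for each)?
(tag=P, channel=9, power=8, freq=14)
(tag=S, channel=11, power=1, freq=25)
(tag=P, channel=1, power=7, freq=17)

Yes, No, Yes

The pattern is that an item is 'Yes' exactly when: tag is P.
(tag=P, channel=9, power=8, freq=14): tag is P, meets the rule → Yes.
(tag=S, channel=11, power=1, freq=25): tag is S, does not satisfy this → No.
(tag=P, channel=1, power=7, freq=17): tag is P, meets the rule → Yes.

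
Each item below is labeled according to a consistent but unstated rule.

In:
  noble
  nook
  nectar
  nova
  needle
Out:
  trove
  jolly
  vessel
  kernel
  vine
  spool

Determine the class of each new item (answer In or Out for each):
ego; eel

A rule that fits every label: starts with 'n' — true of each 'In' example, false of each 'Out' one.
Out: ego, since starts with 'e'.
Out: eel, since starts with 'e'.

Out, Out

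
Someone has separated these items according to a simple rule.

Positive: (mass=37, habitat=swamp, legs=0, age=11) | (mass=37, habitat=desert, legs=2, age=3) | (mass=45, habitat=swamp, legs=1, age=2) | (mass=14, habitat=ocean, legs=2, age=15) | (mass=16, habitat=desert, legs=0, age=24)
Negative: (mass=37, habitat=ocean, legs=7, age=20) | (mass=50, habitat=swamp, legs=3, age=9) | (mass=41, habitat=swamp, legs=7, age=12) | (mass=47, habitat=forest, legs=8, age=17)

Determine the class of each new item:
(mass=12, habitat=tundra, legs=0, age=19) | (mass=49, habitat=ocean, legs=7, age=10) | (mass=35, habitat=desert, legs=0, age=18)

The simplest hypothesis consistent with all the labels is: legs ≤ 2.
(mass=12, habitat=tundra, legs=0, age=19): legs = 0, matches → Positive. (mass=49, habitat=ocean, legs=7, age=10): legs = 7, does not satisfy this → Negative. (mass=35, habitat=desert, legs=0, age=18): legs = 0, matches → Positive.

Positive, Negative, Positive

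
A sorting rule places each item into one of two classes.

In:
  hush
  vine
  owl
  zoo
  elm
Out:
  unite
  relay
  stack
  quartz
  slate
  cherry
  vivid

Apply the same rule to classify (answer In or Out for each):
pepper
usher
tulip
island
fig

The rule appears to be: length ≤ 4.
pepper → length 6 → Out. usher → length 5 → Out. tulip → length 5 → Out. island → length 6 → Out. fig → length 3 → In.

Out, Out, Out, Out, In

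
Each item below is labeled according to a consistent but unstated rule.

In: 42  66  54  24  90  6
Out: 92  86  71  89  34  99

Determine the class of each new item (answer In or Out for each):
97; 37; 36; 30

The common property of the 'In' items is: multiple of 6. No 'Out' item has it.
97: Out (97 = 6·16 + 1).
37: Out (37 = 6·6 + 1).
36: In (36 = 6·6).
30: In (30 = 6·5).

Out, Out, In, In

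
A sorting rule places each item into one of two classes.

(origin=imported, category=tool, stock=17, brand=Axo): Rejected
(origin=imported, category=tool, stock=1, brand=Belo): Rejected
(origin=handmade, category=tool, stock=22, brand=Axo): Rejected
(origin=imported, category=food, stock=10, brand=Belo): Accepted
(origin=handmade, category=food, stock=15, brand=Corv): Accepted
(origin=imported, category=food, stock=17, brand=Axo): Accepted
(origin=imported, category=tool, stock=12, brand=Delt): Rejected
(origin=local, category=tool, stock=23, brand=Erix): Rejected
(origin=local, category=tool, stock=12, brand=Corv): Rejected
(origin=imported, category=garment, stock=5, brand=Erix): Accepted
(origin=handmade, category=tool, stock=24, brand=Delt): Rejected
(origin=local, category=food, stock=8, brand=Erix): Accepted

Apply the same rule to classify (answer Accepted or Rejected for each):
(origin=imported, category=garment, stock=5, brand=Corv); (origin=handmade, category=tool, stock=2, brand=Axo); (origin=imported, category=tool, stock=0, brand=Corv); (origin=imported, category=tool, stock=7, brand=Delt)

Accepted, Rejected, Rejected, Rejected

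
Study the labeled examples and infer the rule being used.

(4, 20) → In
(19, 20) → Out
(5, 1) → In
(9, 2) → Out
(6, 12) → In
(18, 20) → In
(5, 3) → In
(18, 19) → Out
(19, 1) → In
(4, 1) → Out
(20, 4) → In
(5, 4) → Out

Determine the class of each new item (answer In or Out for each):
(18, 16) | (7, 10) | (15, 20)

In, Out, Out

One predicate separates the groups cleanly: sum is even.
(18, 16) — 18+16 = 34, hence In.
(7, 10) — 7+10 = 17, hence Out.
(15, 20) — 15+20 = 35, hence Out.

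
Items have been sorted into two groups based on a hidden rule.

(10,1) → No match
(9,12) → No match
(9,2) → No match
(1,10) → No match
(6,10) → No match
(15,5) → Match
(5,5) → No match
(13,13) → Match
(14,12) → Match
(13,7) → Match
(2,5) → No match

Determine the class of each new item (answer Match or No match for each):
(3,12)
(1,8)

The pattern is that an item is 'Match' exactly when: first ≥ 12.
(3,12) — first 3, hence No match. (1,8) — first 1, hence No match.

No match, No match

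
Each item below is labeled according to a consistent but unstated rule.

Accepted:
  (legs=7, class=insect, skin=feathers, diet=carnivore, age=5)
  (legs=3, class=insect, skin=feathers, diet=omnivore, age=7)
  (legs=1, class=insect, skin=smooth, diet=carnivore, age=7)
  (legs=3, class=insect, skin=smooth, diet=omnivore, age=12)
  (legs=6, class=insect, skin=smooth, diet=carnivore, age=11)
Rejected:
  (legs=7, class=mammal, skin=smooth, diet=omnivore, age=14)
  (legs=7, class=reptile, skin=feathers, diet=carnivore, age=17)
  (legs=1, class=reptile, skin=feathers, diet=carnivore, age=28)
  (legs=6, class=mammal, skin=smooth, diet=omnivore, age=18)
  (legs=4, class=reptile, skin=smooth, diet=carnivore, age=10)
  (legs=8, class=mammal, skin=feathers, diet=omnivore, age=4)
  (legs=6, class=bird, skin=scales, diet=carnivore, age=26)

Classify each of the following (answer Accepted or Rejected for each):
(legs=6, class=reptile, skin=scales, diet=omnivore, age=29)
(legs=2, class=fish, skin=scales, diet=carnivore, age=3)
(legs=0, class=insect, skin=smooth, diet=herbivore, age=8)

Rejected, Rejected, Accepted

One predicate separates the groups cleanly: class is insect.
Rejected: (legs=6, class=reptile, skin=scales, diet=omnivore, age=29), since class is reptile.
Rejected: (legs=2, class=fish, skin=scales, diet=carnivore, age=3), since class is fish.
Accepted: (legs=0, class=insect, skin=smooth, diet=herbivore, age=8), since class is insect.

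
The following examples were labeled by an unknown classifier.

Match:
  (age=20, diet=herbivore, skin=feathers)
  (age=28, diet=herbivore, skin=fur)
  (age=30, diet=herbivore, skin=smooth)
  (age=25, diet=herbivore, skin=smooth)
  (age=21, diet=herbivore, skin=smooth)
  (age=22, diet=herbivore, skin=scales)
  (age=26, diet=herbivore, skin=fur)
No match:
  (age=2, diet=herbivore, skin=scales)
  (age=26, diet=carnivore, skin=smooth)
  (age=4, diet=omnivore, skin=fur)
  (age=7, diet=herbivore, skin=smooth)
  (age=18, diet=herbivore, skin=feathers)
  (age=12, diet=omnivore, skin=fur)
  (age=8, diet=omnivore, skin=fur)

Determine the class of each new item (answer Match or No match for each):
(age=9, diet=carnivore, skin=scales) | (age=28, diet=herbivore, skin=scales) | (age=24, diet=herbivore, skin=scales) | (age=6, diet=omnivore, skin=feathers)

No match, Match, Match, No match

The distinguishing property — diet is herbivore AND age ≥ 20 — holds for all the 'Match' cases and none of the 'No match' cases.
No match: (age=9, diet=carnivore, skin=scales), since diet is carnivore, age = 9.
Match: (age=28, diet=herbivore, skin=scales), since diet is herbivore, age = 28.
Match: (age=24, diet=herbivore, skin=scales), since diet is herbivore, age = 24.
No match: (age=6, diet=omnivore, skin=feathers), since diet is omnivore, age = 6.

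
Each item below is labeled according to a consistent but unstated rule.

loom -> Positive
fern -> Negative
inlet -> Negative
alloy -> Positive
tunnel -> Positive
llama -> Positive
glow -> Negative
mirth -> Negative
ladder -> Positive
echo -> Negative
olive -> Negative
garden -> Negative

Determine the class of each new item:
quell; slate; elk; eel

Positive, Negative, Negative, Positive

The classifier is using: has a double letter.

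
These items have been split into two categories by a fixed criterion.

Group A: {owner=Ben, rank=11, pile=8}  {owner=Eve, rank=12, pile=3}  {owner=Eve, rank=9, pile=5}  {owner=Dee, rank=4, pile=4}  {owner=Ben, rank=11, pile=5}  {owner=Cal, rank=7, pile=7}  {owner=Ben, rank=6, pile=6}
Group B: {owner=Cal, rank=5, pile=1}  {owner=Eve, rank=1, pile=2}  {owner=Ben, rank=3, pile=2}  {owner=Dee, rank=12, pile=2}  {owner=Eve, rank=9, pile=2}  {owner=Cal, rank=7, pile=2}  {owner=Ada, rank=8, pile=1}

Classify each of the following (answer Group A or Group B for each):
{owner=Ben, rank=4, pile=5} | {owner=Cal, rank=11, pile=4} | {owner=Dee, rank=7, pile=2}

Group A, Group A, Group B

A rule that fits every label: pile ≥ 3 — true of each 'Group A' example, false of each 'Group B' one.
{owner=Ben, rank=4, pile=5}: pile = 5, passes → Group A. {owner=Cal, rank=11, pile=4}: pile = 4, passes → Group A. {owner=Dee, rank=7, pile=2}: pile = 2, does not pass → Group B.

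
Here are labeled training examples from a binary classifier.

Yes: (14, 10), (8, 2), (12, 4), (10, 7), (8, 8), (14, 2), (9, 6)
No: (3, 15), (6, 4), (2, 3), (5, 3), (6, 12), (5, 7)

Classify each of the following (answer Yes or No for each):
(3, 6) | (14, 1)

No, Yes

The rule appears to be: first ≥ 7.
(3, 6) — first 3, hence No. (14, 1) — first 14, hence Yes.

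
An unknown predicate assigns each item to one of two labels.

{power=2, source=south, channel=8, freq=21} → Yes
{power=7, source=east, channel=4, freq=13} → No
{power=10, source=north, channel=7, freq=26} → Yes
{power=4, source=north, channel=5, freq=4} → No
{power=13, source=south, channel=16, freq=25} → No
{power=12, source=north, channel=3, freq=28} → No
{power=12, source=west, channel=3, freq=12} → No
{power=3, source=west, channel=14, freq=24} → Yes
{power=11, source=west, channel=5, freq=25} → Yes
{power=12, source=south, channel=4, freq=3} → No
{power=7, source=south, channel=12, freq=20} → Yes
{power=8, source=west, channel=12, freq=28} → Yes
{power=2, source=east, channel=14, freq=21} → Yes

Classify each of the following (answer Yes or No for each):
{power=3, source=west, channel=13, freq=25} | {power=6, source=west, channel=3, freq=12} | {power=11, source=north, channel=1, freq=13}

The distinguishing property — freq ≥ 20 AND power ≤ 11 — holds for all the 'Yes' cases and none of the 'No' cases.
Yes: {power=3, source=west, channel=13, freq=25}, since freq = 25, power = 3.
No: {power=6, source=west, channel=3, freq=12}, since freq = 12, power = 6.
No: {power=11, source=north, channel=1, freq=13}, since freq = 13, power = 11.

Yes, No, No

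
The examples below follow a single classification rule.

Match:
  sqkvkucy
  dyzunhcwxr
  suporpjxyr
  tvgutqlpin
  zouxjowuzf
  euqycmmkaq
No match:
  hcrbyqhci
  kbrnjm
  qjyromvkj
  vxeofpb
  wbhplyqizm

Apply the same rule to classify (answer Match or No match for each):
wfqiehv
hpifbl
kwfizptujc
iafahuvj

No match, No match, Match, Match

A rule that fits every label: contains 'u' — true of each 'Match' example, false of each 'No match' one.
No match: wfqiehv, since no 'u'. No match: hpifbl, since no 'u'. Match: kwfizptujc, since has 'u'. Match: iafahuvj, since has 'u'.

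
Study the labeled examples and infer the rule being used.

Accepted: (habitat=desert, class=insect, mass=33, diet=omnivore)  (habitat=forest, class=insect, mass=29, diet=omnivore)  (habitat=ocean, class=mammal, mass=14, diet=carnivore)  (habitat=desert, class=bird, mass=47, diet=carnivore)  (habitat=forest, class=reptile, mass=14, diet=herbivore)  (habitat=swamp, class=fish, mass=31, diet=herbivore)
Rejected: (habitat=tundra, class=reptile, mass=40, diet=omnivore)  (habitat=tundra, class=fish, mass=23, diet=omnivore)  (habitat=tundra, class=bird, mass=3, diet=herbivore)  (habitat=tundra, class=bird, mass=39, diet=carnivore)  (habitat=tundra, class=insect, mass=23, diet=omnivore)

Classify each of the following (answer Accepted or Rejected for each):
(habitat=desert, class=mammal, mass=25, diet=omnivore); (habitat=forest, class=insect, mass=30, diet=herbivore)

Every 'Accepted' example satisfies: habitat is not tundra. None of the 'Rejected' examples do.
(habitat=desert, class=mammal, mass=25, diet=omnivore): habitat is desert — checks out, so Accepted.
(habitat=forest, class=insect, mass=30, diet=herbivore): habitat is forest — checks out, so Accepted.

Accepted, Accepted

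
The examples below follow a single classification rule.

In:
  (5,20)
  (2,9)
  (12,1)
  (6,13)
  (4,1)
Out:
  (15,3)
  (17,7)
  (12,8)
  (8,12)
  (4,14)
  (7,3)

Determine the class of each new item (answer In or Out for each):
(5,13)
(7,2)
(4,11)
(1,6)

Out, In, In, In

A rule that fits every label: sum is odd — true of each 'In' example, false of each 'Out' one.
(5,13) → 5+13 = 18 → Out.
(7,2) → 7+2 = 9 → In.
(4,11) → 4+11 = 15 → In.
(1,6) → 1+6 = 7 → In.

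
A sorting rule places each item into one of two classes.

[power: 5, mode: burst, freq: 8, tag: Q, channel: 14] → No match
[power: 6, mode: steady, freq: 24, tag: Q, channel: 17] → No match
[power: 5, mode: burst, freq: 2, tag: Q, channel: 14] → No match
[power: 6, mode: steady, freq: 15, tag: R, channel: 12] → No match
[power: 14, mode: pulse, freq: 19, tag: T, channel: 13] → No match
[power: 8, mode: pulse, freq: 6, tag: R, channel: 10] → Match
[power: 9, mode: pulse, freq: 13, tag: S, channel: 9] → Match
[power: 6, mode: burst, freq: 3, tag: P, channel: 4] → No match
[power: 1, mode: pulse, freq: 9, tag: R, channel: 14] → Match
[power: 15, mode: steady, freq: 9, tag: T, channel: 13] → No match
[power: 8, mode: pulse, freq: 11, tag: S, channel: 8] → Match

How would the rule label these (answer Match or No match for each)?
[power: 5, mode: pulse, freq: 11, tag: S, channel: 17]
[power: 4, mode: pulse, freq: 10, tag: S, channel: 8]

Match, Match

The distinguishing property — mode is pulse AND freq ≤ 13 — holds for all the 'Match' cases and none of the 'No match' cases.
[power: 5, mode: pulse, freq: 11, tag: S, channel: 17]: mode is pulse, freq = 11 — passes, so Match.
[power: 4, mode: pulse, freq: 10, tag: S, channel: 8]: mode is pulse, freq = 10 — passes, so Match.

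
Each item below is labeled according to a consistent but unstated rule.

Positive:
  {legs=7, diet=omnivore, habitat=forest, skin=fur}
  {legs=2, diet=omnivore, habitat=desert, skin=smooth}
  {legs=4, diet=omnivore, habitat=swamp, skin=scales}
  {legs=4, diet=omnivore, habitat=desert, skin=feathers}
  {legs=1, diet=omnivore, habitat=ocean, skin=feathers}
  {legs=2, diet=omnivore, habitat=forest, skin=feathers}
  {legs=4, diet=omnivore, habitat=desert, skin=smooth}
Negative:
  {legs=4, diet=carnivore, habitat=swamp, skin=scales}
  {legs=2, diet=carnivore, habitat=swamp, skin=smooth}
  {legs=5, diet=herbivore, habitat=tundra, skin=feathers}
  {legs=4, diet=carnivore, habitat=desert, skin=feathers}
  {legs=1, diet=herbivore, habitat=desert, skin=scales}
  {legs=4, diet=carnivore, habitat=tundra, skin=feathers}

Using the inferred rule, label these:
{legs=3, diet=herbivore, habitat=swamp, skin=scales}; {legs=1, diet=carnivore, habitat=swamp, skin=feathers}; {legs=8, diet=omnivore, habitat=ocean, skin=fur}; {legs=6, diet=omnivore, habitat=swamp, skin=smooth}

Negative, Negative, Positive, Positive

Checking candidate rules against both groups, what survives is: diet is omnivore.
{legs=3, diet=herbivore, habitat=swamp, skin=scales}: diet is herbivore — fails the rule, so Negative.
{legs=1, diet=carnivore, habitat=swamp, skin=feathers}: diet is carnivore — fails the rule, so Negative.
{legs=8, diet=omnivore, habitat=ocean, skin=fur}: diet is omnivore — has this property, so Positive.
{legs=6, diet=omnivore, habitat=swamp, skin=smooth}: diet is omnivore — has this property, so Positive.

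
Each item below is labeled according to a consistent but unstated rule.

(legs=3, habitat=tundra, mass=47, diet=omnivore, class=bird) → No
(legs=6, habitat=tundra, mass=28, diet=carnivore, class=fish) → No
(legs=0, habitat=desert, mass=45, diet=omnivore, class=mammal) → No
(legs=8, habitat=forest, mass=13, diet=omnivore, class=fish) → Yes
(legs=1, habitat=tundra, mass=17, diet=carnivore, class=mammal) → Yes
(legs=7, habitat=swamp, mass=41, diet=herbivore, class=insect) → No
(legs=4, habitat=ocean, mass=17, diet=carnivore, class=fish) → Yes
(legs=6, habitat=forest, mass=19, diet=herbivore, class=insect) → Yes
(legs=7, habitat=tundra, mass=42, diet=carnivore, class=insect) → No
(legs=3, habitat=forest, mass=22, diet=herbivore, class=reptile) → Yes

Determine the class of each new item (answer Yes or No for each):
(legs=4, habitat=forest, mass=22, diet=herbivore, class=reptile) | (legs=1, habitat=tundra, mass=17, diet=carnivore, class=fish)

Yes, Yes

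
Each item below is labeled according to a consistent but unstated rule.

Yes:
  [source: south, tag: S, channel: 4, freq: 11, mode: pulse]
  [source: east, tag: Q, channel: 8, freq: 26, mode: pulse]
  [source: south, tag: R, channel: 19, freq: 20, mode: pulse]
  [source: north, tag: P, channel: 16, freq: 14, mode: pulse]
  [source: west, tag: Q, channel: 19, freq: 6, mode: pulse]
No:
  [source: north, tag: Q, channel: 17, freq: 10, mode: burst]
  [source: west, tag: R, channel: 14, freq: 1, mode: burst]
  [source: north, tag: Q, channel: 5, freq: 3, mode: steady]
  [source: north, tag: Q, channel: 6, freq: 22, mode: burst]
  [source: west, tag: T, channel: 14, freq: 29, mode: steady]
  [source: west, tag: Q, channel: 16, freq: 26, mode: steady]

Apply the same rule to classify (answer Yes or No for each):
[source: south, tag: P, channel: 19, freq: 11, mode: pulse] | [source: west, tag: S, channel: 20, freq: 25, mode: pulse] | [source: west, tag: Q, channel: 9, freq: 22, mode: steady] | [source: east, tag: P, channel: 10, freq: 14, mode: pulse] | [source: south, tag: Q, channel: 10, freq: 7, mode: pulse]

Yes, Yes, No, Yes, Yes

Looking at the examples, the only property every 'Yes' case has and every 'No' case lacks is: mode is pulse.
[source: south, tag: P, channel: 19, freq: 11, mode: pulse]: mode is pulse — fits, so Yes. [source: west, tag: S, channel: 20, freq: 25, mode: pulse]: mode is pulse — fits, so Yes. [source: west, tag: Q, channel: 9, freq: 22, mode: steady]: mode is steady — does not pass, so No. [source: east, tag: P, channel: 10, freq: 14, mode: pulse]: mode is pulse — fits, so Yes. [source: south, tag: Q, channel: 10, freq: 7, mode: pulse]: mode is pulse — fits, so Yes.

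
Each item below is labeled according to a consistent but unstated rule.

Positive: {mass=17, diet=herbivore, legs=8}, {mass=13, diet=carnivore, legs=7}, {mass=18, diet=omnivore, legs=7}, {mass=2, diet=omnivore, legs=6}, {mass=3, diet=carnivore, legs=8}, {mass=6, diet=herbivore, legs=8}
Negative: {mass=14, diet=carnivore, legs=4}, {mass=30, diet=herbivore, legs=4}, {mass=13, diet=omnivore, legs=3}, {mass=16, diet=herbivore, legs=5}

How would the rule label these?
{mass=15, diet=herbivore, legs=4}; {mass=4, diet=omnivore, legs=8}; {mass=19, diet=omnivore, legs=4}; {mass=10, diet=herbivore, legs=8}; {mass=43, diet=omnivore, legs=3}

Every 'Positive' example satisfies: legs ≥ 6. None of the 'Negative' examples do.

Negative, Positive, Negative, Positive, Negative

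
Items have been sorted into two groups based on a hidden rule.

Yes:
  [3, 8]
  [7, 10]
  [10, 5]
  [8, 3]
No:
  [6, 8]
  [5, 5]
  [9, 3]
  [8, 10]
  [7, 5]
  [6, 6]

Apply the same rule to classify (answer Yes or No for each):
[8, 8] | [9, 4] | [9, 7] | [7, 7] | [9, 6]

No, Yes, No, No, Yes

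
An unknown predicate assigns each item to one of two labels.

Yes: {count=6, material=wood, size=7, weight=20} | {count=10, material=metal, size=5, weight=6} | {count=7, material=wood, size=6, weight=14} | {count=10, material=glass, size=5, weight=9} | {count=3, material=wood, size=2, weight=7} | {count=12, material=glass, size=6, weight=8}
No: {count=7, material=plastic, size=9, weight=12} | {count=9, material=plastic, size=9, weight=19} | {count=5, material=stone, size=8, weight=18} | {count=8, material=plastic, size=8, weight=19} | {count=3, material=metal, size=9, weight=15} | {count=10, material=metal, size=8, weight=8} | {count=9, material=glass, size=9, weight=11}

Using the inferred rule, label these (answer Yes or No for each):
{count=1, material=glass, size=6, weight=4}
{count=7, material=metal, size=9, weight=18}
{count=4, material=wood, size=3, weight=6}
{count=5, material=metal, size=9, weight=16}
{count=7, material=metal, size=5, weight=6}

Yes, No, Yes, No, Yes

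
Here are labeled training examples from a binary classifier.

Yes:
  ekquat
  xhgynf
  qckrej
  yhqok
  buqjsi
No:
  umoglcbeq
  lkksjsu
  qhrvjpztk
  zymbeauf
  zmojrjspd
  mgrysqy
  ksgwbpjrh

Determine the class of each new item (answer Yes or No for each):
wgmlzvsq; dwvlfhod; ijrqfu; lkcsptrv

No, No, Yes, No

A rule that fits every label: length ≤ 6 — true of each 'Yes' example, false of each 'No' one.
No: wgmlzvsq, since length 8. No: dwvlfhod, since length 8. Yes: ijrqfu, since length 6. No: lkcsptrv, since length 8.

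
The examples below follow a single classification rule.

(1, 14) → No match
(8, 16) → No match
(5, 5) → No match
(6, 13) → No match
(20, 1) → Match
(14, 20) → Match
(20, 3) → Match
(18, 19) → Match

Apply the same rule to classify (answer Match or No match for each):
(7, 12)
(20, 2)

One predicate separates the groups cleanly: first ≥ 13.
(7, 12): No match (first 7).
(20, 2): Match (first 20).

No match, Match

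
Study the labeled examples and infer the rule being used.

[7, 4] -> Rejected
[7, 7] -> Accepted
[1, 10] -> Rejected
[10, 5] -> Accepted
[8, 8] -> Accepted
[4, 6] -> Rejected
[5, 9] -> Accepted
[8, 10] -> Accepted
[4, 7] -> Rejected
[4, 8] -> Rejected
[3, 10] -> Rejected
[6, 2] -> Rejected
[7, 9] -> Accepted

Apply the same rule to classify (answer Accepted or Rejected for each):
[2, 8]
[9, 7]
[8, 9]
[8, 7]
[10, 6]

Rejected, Accepted, Accepted, Accepted, Accepted

All 'Accepted' examples share one property — sum ≥ 14 — and every 'Rejected' example lacks it.
Rejected: [2, 8], since 2+8 = 10.
Accepted: [9, 7], since 9+7 = 16.
Accepted: [8, 9], since 8+9 = 17.
Accepted: [8, 7], since 8+7 = 15.
Accepted: [10, 6], since 10+6 = 16.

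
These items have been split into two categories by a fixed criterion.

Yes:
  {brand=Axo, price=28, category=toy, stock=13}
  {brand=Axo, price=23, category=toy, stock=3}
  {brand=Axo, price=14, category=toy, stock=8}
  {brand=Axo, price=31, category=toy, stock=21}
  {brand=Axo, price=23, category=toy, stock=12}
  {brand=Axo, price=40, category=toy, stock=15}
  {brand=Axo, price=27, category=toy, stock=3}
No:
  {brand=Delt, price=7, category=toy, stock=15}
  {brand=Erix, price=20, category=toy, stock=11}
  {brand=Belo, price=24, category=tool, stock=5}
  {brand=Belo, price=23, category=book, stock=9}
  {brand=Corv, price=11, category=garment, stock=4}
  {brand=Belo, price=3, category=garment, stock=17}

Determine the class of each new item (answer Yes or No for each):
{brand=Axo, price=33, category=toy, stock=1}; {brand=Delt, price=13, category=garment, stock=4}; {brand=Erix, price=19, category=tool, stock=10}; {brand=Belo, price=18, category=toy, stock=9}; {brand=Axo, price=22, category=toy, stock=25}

Yes, No, No, No, Yes

'Yes' ⟺ brand is Axo.
{brand=Axo, price=33, category=toy, stock=1}: brand is Axo, matches → Yes. {brand=Delt, price=13, category=garment, stock=4}: brand is Delt, doesn't match → No. {brand=Erix, price=19, category=tool, stock=10}: brand is Erix, doesn't match → No. {brand=Belo, price=18, category=toy, stock=9}: brand is Belo, doesn't match → No. {brand=Axo, price=22, category=toy, stock=25}: brand is Axo, matches → Yes.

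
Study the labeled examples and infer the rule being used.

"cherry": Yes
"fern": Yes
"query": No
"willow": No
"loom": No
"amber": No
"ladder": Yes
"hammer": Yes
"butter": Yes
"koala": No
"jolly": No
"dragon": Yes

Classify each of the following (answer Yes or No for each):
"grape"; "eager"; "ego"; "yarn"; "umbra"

The common property of the 'Yes' items is: even length AND contains 'r'. No 'No' item has it.
"grape": length 5, has 'r' — does not satisfy this, so No. "eager": length 5, has 'r' — does not satisfy this, so No. "ego": length 3, no 'r' — does not satisfy this, so No. "yarn": length 4, has 'r' — checks out, so Yes. "umbra": length 5, has 'r' — does not satisfy this, so No.

No, No, No, Yes, No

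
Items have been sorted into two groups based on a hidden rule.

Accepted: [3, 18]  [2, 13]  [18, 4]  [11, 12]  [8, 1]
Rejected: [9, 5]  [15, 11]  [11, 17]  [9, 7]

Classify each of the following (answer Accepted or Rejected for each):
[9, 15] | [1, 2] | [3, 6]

Rejected, Accepted, Accepted

The rule appears to be: product is even.
[9, 15]: 9·15 = 135 — does not fit, so Rejected.
[1, 2]: 1·2 = 2 — qualifies, so Accepted.
[3, 6]: 3·6 = 18 — qualifies, so Accepted.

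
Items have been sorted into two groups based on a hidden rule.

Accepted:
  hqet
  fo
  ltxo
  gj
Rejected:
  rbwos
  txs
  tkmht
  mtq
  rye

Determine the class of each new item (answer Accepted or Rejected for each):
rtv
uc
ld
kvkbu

Rejected, Accepted, Accepted, Rejected

Every 'Accepted' example satisfies: even length. None of the 'Rejected' examples do.
rtv: length 3 — fails this test, so Rejected. uc: length 2 — meets the rule, so Accepted. ld: length 2 — meets the rule, so Accepted. kvkbu: length 5 — fails this test, so Rejected.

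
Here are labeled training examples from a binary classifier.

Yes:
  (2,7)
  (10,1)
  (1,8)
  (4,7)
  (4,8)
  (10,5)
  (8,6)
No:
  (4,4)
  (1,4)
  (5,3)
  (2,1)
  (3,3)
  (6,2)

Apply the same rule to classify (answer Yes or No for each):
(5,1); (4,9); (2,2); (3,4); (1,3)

No, Yes, No, No, No

The classifier is using: sum ≥ 9.
(5,1) — 5+1 = 6, hence No. (4,9) — 4+9 = 13, hence Yes. (2,2) — 2+2 = 4, hence No. (3,4) — 3+4 = 7, hence No. (1,3) — 1+3 = 4, hence No.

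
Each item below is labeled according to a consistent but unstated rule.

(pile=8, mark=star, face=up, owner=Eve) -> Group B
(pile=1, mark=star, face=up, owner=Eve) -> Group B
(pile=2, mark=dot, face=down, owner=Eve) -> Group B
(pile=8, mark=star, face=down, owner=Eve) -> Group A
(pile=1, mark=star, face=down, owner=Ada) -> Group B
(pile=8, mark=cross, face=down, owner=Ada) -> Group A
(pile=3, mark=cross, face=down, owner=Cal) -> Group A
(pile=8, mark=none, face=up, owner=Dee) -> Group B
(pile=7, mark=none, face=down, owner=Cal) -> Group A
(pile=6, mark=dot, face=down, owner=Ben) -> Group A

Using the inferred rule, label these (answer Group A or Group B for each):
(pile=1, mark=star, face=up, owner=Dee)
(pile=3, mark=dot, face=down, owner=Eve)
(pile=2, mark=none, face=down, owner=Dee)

Group B, Group A, Group B

The pattern is that an item is 'Group A' exactly when: face is down AND pile ≥ 3.
(pile=1, mark=star, face=up, owner=Dee): face is up, pile = 1, fails this test → Group B. (pile=3, mark=dot, face=down, owner=Eve): face is down, pile = 3, has this property → Group A. (pile=2, mark=none, face=down, owner=Dee): face is down, pile = 2, fails this test → Group B.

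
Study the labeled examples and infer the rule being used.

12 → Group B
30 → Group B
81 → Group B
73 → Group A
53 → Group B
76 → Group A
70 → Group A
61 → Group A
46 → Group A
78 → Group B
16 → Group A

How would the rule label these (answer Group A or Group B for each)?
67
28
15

Group A, Group A, Group B

The common property of the 'Group A' items is: ≡ 1 (mod 3). No 'Group B' item has it.
67 → 67 mod 3 = 1 → Group A. 28 → 28 mod 3 = 1 → Group A. 15 → 15 mod 3 = 0 → Group B.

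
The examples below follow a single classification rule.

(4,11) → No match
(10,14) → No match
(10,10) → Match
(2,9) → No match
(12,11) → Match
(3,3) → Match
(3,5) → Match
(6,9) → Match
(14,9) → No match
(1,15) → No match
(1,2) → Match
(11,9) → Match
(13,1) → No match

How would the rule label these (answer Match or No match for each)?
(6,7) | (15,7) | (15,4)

Match, No match, No match

A rule that fits every label: |first − second| ≤ 3 — true of each 'Match' example, false of each 'No match' one.
Match: (6,7), since |6−7| = 1.
No match: (15,7), since |15−7| = 8.
No match: (15,4), since |15−4| = 11.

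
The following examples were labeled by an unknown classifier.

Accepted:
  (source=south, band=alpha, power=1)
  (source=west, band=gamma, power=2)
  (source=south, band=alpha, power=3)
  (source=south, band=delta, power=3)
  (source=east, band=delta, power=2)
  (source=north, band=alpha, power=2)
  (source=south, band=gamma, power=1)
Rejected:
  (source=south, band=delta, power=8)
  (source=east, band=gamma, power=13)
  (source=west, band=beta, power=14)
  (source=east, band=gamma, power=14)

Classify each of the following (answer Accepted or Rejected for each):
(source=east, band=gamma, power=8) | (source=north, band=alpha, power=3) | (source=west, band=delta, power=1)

Rejected, Accepted, Accepted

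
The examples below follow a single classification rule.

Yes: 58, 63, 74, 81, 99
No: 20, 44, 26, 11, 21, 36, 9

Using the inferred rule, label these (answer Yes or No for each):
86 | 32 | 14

The common property of the 'Yes' items is: at least 58. No 'No' item has it.
86 — 86 ≥ 58, hence Yes. 32 — 32 < 58, hence No. 14 — 14 < 58, hence No.

Yes, No, No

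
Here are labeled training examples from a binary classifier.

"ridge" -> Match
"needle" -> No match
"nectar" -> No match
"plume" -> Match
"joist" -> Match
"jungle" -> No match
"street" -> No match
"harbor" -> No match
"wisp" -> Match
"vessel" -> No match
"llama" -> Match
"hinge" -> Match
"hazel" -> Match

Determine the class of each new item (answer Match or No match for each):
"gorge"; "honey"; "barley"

Match, Match, No match

The pattern is that an item is 'Match' exactly when: length ≤ 5.
"gorge" → length 5 → Match. "honey" → length 5 → Match. "barley" → length 6 → No match.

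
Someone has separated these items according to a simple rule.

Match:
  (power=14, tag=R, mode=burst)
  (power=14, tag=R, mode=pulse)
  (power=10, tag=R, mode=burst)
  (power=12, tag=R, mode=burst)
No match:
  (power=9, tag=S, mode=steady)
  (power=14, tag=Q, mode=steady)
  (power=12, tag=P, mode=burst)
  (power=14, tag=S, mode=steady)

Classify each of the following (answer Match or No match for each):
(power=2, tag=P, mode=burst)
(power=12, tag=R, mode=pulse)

No match, Match

A rule that fits every label: tag is R — true of each 'Match' example, false of each 'No match' one.
(power=2, tag=P, mode=burst): tag is P — does not pass, so No match. (power=12, tag=R, mode=pulse): tag is R — qualifies, so Match.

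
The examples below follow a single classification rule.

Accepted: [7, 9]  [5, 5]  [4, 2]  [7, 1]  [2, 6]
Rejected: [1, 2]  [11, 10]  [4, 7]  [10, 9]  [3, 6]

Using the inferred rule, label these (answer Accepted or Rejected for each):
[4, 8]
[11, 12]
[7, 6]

Accepted, Rejected, Rejected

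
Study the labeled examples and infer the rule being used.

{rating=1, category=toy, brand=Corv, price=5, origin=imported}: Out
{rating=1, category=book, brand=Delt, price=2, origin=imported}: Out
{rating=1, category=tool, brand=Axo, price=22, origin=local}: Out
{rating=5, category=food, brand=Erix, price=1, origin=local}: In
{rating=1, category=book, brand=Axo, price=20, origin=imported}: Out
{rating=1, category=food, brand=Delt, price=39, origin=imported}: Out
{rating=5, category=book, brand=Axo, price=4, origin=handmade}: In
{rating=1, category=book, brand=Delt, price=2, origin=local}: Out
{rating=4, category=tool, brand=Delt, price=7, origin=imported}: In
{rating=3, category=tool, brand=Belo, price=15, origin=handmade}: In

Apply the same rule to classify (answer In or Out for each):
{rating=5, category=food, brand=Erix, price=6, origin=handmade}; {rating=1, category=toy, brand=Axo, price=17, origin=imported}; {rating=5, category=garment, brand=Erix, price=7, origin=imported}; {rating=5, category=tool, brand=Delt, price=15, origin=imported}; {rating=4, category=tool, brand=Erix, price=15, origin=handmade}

The simplest hypothesis consistent with all the labels is: rating ≥ 3.

In, Out, In, In, In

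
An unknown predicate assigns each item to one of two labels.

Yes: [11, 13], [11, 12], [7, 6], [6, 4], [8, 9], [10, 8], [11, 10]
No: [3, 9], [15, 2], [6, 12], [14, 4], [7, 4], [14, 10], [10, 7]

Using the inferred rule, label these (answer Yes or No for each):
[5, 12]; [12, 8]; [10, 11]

No, No, Yes

Every 'Yes' example satisfies: |first − second| ≤ 2. None of the 'No' examples do.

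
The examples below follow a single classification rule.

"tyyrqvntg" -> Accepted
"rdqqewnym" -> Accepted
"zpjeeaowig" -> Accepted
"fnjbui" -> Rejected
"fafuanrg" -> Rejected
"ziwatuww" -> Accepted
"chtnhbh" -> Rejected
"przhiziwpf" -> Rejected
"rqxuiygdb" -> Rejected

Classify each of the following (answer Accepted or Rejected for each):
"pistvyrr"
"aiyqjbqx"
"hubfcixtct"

Accepted, Rejected, Rejected

The pattern is that an item is 'Accepted' exactly when: has a double letter.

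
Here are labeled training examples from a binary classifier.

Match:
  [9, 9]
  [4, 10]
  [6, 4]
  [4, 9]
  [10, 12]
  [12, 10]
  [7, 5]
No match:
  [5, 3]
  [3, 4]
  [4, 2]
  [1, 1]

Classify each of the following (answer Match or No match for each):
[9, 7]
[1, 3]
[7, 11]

Match, No match, Match

The pattern is that an item is 'Match' exactly when: sum ≥ 10.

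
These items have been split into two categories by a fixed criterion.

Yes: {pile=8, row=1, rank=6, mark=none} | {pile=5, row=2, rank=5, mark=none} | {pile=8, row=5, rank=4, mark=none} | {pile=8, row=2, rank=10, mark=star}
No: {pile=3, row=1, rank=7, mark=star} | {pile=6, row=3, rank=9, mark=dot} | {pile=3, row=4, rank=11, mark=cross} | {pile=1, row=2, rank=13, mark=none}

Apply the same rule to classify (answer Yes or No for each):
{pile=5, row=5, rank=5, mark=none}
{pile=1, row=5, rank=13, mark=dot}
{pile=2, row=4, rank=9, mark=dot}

Yes, No, No

The pattern is that an item is 'Yes' exactly when: pile = 5 OR pile = 8.
{pile=5, row=5, rank=5, mark=none} — pile = 5, hence Yes.
{pile=1, row=5, rank=13, mark=dot} — pile = 1, hence No.
{pile=2, row=4, rank=9, mark=dot} — pile = 2, hence No.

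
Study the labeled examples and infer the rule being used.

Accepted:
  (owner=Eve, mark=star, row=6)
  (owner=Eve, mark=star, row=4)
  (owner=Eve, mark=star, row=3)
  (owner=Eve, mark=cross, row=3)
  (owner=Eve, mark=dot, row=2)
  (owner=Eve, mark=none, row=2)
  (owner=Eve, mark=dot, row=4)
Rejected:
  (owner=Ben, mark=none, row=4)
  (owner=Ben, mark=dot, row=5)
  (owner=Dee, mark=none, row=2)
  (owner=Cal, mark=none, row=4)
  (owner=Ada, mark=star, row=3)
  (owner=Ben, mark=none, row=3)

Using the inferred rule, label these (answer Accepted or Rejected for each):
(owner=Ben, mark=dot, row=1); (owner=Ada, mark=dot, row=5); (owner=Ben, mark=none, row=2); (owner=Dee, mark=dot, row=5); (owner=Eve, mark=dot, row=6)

Comparing the two groups points to one rule — owner is Eve.
(owner=Ben, mark=dot, row=1) → owner is Ben → Rejected. (owner=Ada, mark=dot, row=5) → owner is Ada → Rejected. (owner=Ben, mark=none, row=2) → owner is Ben → Rejected. (owner=Dee, mark=dot, row=5) → owner is Dee → Rejected. (owner=Eve, mark=dot, row=6) → owner is Eve → Accepted.

Rejected, Rejected, Rejected, Rejected, Accepted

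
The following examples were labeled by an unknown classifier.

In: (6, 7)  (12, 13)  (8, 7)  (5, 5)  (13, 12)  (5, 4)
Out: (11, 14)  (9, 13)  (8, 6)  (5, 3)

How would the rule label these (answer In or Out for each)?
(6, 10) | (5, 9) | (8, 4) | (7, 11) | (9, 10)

A rule that fits every label: |first − second| ≤ 1 — true of each 'In' example, false of each 'Out' one.

Out, Out, Out, Out, In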